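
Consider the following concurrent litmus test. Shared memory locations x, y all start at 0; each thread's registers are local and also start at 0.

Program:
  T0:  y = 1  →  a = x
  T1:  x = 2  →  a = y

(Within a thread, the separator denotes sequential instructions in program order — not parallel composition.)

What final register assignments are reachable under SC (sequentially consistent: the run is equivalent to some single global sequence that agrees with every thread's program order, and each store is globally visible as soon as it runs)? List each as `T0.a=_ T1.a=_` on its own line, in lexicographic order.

outcome vector order: (T0.a,T1.a)
|SC outcomes| = 3

T0.a=0 T1.a=1
T0.a=2 T1.a=0
T0.a=2 T1.a=1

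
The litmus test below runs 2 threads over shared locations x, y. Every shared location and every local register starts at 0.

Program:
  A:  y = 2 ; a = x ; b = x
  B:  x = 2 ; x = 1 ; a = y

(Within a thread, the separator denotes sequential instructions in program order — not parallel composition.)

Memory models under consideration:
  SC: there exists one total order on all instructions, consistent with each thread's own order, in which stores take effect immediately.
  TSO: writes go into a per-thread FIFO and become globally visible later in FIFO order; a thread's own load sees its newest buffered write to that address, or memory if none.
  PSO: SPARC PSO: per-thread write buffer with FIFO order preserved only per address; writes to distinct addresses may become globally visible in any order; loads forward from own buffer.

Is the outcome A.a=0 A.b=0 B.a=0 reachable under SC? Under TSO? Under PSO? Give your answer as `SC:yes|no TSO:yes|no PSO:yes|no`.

outcome vector order: (A.a,A.b,B.a)
under SC → 002 012 022 110 112 212 222
under TSO → 000 002 010 012 020 022 110 112 210 212 220 222
under PSO → 000 002 010 012 020 022 110 112 210 212 220 222
target 000 ∈ {TSO,PSO}

SC:no TSO:yes PSO:yes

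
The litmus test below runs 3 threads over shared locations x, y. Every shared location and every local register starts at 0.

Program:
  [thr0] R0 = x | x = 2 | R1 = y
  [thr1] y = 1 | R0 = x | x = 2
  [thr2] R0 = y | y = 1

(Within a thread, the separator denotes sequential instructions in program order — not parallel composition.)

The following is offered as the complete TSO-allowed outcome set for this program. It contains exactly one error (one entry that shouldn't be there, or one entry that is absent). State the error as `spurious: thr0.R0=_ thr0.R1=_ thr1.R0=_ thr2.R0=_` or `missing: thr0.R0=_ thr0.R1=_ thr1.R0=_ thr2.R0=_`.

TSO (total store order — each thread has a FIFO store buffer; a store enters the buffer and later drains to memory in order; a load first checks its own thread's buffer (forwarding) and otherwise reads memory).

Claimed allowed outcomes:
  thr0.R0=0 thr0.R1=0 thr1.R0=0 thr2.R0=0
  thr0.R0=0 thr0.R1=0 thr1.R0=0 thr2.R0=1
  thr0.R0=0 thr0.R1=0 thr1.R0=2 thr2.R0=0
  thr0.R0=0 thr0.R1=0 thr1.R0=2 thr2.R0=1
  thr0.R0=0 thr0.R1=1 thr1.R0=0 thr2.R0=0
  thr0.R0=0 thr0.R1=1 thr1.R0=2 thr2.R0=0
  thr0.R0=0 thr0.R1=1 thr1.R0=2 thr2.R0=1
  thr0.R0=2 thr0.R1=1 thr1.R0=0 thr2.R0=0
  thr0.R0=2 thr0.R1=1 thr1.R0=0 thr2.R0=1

missing: thr0.R0=0 thr0.R1=1 thr1.R0=0 thr2.R0=1

outcome vector order: (thr0.R0,thr0.R1,thr1.R0,thr2.R0)
under TSO → <0 0 0 0>; <0 0 0 1>; <0 0 2 0>; <0 0 2 1>; <0 1 0 0>; <0 1 0 1>; <0 1 2 0>; <0 1 2 1>; <2 1 0 0>; <2 1 0 1>
TSO∖claimed = {<0 1 0 1>}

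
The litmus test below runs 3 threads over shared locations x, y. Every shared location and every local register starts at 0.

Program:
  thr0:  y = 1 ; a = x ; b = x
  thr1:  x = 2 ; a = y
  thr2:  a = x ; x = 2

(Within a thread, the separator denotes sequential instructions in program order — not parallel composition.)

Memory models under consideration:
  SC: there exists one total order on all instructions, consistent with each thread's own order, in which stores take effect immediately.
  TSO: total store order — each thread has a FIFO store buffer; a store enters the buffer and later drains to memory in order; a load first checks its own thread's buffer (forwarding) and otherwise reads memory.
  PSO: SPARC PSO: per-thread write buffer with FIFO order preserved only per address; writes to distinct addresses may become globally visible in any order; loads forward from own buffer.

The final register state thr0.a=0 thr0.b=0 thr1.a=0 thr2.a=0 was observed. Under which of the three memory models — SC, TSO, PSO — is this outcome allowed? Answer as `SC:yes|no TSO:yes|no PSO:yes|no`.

outcome vector order: (thr0.a,thr0.b,thr1.a,thr2.a)
SC: 8 outcomes — {(0,0,1,0) (0,0,1,2) (0,2,1,0) (0,2,1,2) (2,2,0,0) (2,2,0,2) (2,2,1,0) (2,2,1,2)}
TSO: 12 outcomes — {(0,0,0,0) (0,0,0,2) (0,0,1,0) (0,0,1,2) (0,2,0,0) (0,2,0,2) (0,2,1,0) (0,2,1,2) (2,2,0,0) (2,2,0,2) (2,2,1,0) (2,2,1,2)}
PSO: 12 outcomes — {(0,0,0,0) (0,0,0,2) (0,0,1,0) (0,0,1,2) (0,2,0,0) (0,2,0,2) (0,2,1,0) (0,2,1,2) (2,2,0,0) (2,2,0,2) (2,2,1,0) (2,2,1,2)}
target (0,0,0,0) ∈ {TSO,PSO}

SC:no TSO:yes PSO:yes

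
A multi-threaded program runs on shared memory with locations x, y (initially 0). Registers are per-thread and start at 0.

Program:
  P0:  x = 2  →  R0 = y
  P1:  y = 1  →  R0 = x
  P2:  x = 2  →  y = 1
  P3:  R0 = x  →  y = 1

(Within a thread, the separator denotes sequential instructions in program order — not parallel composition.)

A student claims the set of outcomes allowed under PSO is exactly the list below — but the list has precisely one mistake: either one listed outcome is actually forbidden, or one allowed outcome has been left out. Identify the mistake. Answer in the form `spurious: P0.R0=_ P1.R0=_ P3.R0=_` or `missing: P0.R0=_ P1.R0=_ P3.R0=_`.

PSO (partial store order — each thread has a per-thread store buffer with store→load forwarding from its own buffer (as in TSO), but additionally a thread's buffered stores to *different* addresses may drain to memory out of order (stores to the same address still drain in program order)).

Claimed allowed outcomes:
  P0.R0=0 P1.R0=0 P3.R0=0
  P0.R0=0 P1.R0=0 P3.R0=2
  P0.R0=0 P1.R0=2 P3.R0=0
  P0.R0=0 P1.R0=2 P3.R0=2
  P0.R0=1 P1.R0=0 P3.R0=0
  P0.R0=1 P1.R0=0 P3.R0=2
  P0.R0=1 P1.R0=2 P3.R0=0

missing: P0.R0=1 P1.R0=2 P3.R0=2

outcome vector order: (P0.R0,P1.R0,P3.R0)
[PSO] allowed = {000; 002; 020; 022; 100; 102; 120; 122}
PSO∖claimed = {122}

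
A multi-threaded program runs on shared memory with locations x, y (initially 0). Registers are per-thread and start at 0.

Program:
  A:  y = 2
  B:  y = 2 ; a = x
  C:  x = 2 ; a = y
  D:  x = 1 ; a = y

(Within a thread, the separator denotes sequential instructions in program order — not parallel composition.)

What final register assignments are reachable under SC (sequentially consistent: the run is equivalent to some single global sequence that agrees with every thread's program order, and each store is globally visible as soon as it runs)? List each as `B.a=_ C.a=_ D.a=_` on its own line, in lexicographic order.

B.a=0 C.a=2 D.a=2
B.a=1 C.a=0 D.a=0
B.a=1 C.a=0 D.a=2
B.a=1 C.a=2 D.a=0
B.a=1 C.a=2 D.a=2
B.a=2 C.a=0 D.a=0
B.a=2 C.a=0 D.a=2
B.a=2 C.a=2 D.a=0
B.a=2 C.a=2 D.a=2

outcome vector order: (B.a,C.a,D.a)
|SC outcomes| = 9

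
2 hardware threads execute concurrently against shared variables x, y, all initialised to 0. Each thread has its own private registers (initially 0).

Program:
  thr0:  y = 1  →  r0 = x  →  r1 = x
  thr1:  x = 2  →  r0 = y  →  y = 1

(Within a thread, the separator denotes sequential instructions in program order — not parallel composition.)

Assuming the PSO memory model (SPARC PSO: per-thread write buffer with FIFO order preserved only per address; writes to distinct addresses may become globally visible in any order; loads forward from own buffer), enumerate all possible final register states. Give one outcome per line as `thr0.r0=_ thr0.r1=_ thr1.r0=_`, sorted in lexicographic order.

outcome vector order: (thr0.r0,thr0.r1,thr1.r0)
|PSO outcomes| = 6

thr0.r0=0 thr0.r1=0 thr1.r0=0
thr0.r0=0 thr0.r1=0 thr1.r0=1
thr0.r0=0 thr0.r1=2 thr1.r0=0
thr0.r0=0 thr0.r1=2 thr1.r0=1
thr0.r0=2 thr0.r1=2 thr1.r0=0
thr0.r0=2 thr0.r1=2 thr1.r0=1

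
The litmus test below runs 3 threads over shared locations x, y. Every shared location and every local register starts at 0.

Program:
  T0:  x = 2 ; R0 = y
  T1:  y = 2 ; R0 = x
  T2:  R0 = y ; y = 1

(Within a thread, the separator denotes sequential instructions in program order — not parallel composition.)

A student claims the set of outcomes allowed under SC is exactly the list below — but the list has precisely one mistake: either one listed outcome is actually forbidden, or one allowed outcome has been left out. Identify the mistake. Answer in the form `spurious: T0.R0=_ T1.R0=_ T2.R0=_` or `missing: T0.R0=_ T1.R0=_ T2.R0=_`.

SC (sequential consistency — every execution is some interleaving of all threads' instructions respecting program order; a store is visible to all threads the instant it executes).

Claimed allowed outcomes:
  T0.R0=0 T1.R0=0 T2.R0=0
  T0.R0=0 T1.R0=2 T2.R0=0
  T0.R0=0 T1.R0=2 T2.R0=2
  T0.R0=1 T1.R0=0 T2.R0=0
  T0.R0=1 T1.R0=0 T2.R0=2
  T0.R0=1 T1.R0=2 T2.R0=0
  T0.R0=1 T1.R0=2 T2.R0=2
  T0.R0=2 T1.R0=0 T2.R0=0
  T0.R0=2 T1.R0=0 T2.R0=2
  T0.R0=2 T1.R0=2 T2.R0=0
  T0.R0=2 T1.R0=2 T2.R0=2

spurious: T0.R0=0 T1.R0=0 T2.R0=0

outcome vector order: (T0.R0,T1.R0,T2.R0)
under SC → 020 022 100 102 120 122 200 202 220 222
claimed∖SC = {000}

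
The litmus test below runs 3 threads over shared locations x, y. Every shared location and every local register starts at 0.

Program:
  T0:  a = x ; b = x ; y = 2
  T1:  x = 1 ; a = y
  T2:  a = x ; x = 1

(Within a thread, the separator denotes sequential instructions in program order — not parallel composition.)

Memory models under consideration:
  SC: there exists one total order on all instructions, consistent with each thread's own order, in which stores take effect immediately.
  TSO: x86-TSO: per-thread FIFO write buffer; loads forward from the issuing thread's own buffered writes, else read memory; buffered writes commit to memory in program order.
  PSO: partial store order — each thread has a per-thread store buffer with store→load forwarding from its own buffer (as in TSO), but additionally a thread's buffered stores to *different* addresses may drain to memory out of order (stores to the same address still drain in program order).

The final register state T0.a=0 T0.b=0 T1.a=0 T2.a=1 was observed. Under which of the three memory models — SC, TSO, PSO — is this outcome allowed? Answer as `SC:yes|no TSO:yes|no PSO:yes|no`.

outcome vector order: (T0.a,T0.b,T1.a,T2.a)
SC (12): <0 0 0 0>, <0 0 0 1>, <0 0 2 0>, <0 0 2 1>, <0 1 0 0>, <0 1 0 1>, <0 1 2 0>, <0 1 2 1>, <1 1 0 0>, <1 1 0 1>, <1 1 2 0>, <1 1 2 1>
TSO (12): <0 0 0 0>, <0 0 0 1>, <0 0 2 0>, <0 0 2 1>, <0 1 0 0>, <0 1 0 1>, <0 1 2 0>, <0 1 2 1>, <1 1 0 0>, <1 1 0 1>, <1 1 2 0>, <1 1 2 1>
PSO (12): <0 0 0 0>, <0 0 0 1>, <0 0 2 0>, <0 0 2 1>, <0 1 0 0>, <0 1 0 1>, <0 1 2 0>, <0 1 2 1>, <1 1 0 0>, <1 1 0 1>, <1 1 2 0>, <1 1 2 1>
target <0 0 0 1> ∈ {SC,TSO,PSO}

SC:yes TSO:yes PSO:yes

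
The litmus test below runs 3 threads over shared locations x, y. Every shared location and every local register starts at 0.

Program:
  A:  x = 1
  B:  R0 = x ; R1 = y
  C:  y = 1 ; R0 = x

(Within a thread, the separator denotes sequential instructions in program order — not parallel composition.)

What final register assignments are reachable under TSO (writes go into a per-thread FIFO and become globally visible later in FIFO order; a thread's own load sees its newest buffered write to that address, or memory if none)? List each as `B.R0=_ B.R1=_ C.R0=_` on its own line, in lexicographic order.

B.R0=0 B.R1=0 C.R0=0
B.R0=0 B.R1=0 C.R0=1
B.R0=0 B.R1=1 C.R0=0
B.R0=0 B.R1=1 C.R0=1
B.R0=1 B.R1=0 C.R0=0
B.R0=1 B.R1=0 C.R0=1
B.R0=1 B.R1=1 C.R0=0
B.R0=1 B.R1=1 C.R0=1

outcome vector order: (B.R0,B.R1,C.R0)
|TSO outcomes| = 8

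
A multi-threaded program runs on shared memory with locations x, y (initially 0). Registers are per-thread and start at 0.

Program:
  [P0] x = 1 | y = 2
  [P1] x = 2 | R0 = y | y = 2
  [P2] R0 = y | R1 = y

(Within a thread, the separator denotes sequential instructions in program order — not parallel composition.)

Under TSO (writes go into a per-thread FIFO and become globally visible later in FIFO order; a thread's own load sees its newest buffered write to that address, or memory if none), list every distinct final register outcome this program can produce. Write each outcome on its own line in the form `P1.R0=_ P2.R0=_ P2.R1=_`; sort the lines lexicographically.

P1.R0=0 P2.R0=0 P2.R1=0
P1.R0=0 P2.R0=0 P2.R1=2
P1.R0=0 P2.R0=2 P2.R1=2
P1.R0=2 P2.R0=0 P2.R1=0
P1.R0=2 P2.R0=0 P2.R1=2
P1.R0=2 P2.R0=2 P2.R1=2

outcome vector order: (P1.R0,P2.R0,P2.R1)
|TSO outcomes| = 6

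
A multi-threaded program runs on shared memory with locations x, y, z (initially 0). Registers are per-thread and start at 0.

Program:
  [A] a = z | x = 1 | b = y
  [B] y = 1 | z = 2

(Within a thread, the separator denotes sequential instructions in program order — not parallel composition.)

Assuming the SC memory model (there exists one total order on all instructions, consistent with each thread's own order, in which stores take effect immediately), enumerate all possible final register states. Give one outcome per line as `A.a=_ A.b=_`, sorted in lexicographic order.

outcome vector order: (A.a,A.b)
|SC outcomes| = 3

A.a=0 A.b=0
A.a=0 A.b=1
A.a=2 A.b=1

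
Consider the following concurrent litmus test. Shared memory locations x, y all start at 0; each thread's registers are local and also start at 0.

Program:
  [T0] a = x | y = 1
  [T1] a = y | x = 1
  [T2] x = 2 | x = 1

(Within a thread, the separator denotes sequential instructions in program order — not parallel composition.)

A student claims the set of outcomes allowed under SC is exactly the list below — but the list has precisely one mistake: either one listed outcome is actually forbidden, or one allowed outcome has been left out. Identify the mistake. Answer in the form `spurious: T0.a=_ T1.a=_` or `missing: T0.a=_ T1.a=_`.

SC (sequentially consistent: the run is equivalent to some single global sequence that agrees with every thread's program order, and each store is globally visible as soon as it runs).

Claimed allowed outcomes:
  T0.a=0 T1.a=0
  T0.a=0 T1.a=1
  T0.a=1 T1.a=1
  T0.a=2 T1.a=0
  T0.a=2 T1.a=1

missing: T0.a=1 T1.a=0

outcome vector order: (T0.a,T1.a)
SC: 6 outcomes — {(0,0) (0,1) (1,0) (1,1) (2,0) (2,1)}
SC∖claimed = {(1,0)}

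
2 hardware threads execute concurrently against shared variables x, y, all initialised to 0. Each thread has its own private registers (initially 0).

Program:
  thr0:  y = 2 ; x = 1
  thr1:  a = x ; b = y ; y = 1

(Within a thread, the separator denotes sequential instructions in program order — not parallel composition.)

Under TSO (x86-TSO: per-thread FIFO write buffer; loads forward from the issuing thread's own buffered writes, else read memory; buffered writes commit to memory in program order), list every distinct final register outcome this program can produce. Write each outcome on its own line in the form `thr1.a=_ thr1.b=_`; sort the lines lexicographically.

outcome vector order: (thr1.a,thr1.b)
|TSO outcomes| = 3

thr1.a=0 thr1.b=0
thr1.a=0 thr1.b=2
thr1.a=1 thr1.b=2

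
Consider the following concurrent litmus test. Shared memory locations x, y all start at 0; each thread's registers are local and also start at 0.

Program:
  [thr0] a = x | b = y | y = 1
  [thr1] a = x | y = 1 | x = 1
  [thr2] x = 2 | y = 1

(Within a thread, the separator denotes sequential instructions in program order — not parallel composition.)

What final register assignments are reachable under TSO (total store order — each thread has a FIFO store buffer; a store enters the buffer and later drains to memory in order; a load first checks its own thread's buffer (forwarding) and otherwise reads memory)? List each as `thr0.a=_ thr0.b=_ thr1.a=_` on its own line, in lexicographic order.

thr0.a=0 thr0.b=0 thr1.a=0
thr0.a=0 thr0.b=0 thr1.a=2
thr0.a=0 thr0.b=1 thr1.a=0
thr0.a=0 thr0.b=1 thr1.a=2
thr0.a=1 thr0.b=1 thr1.a=0
thr0.a=1 thr0.b=1 thr1.a=2
thr0.a=2 thr0.b=0 thr1.a=0
thr0.a=2 thr0.b=0 thr1.a=2
thr0.a=2 thr0.b=1 thr1.a=0
thr0.a=2 thr0.b=1 thr1.a=2

outcome vector order: (thr0.a,thr0.b,thr1.a)
|TSO outcomes| = 10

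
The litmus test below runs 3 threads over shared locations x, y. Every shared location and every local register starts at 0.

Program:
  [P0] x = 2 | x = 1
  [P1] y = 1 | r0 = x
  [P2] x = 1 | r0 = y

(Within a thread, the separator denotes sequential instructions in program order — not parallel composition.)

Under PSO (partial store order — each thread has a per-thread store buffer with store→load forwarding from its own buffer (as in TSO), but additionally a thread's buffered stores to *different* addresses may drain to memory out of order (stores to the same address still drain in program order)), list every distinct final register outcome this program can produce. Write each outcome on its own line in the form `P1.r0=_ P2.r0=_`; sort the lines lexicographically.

P1.r0=0 P2.r0=0
P1.r0=0 P2.r0=1
P1.r0=1 P2.r0=0
P1.r0=1 P2.r0=1
P1.r0=2 P2.r0=0
P1.r0=2 P2.r0=1

outcome vector order: (P1.r0,P2.r0)
|PSO outcomes| = 6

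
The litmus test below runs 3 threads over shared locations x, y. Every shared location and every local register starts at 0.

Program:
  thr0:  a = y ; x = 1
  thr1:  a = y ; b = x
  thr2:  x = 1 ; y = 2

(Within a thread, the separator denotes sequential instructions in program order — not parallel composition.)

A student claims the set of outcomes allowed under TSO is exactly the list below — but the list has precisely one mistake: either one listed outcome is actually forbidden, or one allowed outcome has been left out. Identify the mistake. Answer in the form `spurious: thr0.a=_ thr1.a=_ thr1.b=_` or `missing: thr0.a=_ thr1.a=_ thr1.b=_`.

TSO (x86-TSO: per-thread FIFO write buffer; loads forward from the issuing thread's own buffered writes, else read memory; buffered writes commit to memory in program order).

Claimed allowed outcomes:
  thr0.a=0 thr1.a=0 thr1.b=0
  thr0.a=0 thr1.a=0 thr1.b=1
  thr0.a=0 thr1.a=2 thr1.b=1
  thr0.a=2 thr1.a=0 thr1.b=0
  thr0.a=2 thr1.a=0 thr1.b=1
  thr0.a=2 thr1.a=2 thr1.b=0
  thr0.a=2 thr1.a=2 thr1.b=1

spurious: thr0.a=2 thr1.a=2 thr1.b=0

outcome vector order: (thr0.a,thr1.a,thr1.b)
[TSO] allowed = {000, 001, 021, 200, 201, 221}
claimed∖TSO = {220}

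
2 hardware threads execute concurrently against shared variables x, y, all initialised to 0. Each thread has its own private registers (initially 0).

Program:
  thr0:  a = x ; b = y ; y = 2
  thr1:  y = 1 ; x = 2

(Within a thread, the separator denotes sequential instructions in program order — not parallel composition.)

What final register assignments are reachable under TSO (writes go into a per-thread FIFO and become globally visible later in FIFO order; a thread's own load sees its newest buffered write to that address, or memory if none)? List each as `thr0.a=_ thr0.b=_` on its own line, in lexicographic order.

outcome vector order: (thr0.a,thr0.b)
|TSO outcomes| = 3

thr0.a=0 thr0.b=0
thr0.a=0 thr0.b=1
thr0.a=2 thr0.b=1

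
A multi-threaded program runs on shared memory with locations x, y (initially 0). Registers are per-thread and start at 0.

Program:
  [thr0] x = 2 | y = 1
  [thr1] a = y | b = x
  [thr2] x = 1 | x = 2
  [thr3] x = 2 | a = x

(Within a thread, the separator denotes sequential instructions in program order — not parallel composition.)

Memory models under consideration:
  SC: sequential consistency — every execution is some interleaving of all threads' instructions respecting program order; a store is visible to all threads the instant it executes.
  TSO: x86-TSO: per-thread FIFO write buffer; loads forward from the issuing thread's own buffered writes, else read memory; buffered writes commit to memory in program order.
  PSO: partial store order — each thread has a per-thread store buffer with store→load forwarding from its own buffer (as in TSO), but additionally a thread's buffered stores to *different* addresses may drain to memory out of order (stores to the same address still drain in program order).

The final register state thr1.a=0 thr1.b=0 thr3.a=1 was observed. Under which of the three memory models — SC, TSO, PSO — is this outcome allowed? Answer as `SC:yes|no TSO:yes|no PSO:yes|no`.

outcome vector order: (thr1.a,thr1.b,thr3.a)
under SC → (0,0,1), (0,0,2), (0,1,1), (0,1,2), (0,2,1), (0,2,2), (1,1,1), (1,1,2), (1,2,1), (1,2,2)
under TSO → (0,0,1), (0,0,2), (0,1,1), (0,1,2), (0,2,1), (0,2,2), (1,1,1), (1,1,2), (1,2,1), (1,2,2)
under PSO → (0,0,1), (0,0,2), (0,1,1), (0,1,2), (0,2,1), (0,2,2), (1,0,1), (1,0,2), (1,1,1), (1,1,2), (1,2,1), (1,2,2)
target (0,0,1) ∈ {SC,TSO,PSO}

SC:yes TSO:yes PSO:yes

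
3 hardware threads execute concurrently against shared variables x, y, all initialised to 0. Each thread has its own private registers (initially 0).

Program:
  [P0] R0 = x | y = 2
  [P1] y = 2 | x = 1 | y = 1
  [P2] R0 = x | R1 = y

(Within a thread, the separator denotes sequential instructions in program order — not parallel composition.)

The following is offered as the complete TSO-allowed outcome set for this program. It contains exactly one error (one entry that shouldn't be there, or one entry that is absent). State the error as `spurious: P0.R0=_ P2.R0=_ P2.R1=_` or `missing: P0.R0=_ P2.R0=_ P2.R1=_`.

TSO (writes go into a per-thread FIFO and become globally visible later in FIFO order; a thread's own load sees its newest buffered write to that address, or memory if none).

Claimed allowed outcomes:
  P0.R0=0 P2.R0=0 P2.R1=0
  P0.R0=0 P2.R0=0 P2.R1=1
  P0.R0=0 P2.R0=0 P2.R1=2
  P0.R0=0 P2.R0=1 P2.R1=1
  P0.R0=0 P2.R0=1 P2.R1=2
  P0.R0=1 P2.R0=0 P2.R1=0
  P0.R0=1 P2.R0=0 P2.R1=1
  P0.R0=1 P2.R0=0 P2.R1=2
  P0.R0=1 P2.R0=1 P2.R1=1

missing: P0.R0=1 P2.R0=1 P2.R1=2

outcome vector order: (P0.R0,P2.R0,P2.R1)
TSO (10): (0,0,0); (0,0,1); (0,0,2); (0,1,1); (0,1,2); (1,0,0); (1,0,1); (1,0,2); (1,1,1); (1,1,2)
TSO∖claimed = {(1,1,2)}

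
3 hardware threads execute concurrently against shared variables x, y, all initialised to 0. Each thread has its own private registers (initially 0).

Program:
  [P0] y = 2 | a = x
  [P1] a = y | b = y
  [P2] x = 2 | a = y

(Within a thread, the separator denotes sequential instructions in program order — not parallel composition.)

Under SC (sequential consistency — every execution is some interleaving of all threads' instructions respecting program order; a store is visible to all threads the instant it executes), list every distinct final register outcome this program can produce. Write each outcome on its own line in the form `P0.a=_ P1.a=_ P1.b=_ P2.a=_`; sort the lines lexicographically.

outcome vector order: (P0.a,P1.a,P1.b,P2.a)
|SC outcomes| = 9

P0.a=0 P1.a=0 P1.b=0 P2.a=2
P0.a=0 P1.a=0 P1.b=2 P2.a=2
P0.a=0 P1.a=2 P1.b=2 P2.a=2
P0.a=2 P1.a=0 P1.b=0 P2.a=0
P0.a=2 P1.a=0 P1.b=0 P2.a=2
P0.a=2 P1.a=0 P1.b=2 P2.a=0
P0.a=2 P1.a=0 P1.b=2 P2.a=2
P0.a=2 P1.a=2 P1.b=2 P2.a=0
P0.a=2 P1.a=2 P1.b=2 P2.a=2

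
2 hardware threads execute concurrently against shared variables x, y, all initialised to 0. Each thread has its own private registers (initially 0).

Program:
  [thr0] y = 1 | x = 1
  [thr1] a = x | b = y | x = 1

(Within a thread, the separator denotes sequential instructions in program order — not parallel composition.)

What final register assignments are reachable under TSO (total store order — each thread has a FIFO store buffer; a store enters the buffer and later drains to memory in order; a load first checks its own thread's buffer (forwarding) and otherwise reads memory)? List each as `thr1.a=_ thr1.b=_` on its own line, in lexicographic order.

outcome vector order: (thr1.a,thr1.b)
|TSO outcomes| = 3

thr1.a=0 thr1.b=0
thr1.a=0 thr1.b=1
thr1.a=1 thr1.b=1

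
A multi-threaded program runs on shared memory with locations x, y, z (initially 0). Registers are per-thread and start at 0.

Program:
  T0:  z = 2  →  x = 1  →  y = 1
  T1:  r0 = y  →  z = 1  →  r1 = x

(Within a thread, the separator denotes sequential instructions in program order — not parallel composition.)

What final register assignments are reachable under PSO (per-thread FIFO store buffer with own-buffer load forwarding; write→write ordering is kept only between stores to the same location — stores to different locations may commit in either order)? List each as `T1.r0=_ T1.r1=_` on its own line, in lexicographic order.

T1.r0=0 T1.r1=0
T1.r0=0 T1.r1=1
T1.r0=1 T1.r1=0
T1.r0=1 T1.r1=1

outcome vector order: (T1.r0,T1.r1)
|PSO outcomes| = 4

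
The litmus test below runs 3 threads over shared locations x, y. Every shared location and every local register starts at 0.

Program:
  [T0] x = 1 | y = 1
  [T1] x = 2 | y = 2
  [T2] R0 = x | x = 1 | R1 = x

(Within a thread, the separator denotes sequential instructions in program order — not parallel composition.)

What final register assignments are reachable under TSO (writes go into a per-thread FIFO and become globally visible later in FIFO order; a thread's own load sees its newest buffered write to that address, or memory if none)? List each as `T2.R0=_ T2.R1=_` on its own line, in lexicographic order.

T2.R0=0 T2.R1=1
T2.R0=0 T2.R1=2
T2.R0=1 T2.R1=1
T2.R0=1 T2.R1=2
T2.R0=2 T2.R1=1

outcome vector order: (T2.R0,T2.R1)
|TSO outcomes| = 5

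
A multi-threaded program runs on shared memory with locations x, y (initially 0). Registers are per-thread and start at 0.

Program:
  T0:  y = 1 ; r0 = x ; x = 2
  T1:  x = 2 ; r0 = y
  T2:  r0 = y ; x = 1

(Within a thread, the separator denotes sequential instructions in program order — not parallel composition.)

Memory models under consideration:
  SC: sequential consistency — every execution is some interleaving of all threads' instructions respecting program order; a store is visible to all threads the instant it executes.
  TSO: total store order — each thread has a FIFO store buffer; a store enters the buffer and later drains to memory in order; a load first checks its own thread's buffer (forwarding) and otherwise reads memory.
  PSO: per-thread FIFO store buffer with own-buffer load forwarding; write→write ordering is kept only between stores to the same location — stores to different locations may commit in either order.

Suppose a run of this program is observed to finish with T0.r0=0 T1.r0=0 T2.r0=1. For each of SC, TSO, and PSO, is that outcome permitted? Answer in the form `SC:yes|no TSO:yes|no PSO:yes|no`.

outcome vector order: (T0.r0,T1.r0,T2.r0)
SC: 10 outcomes — {010; 011; 100; 101; 110; 111; 200; 201; 210; 211}
TSO: 12 outcomes — {000; 001; 010; 011; 100; 101; 110; 111; 200; 201; 210; 211}
PSO: 12 outcomes — {000; 001; 010; 011; 100; 101; 110; 111; 200; 201; 210; 211}
target 001 ∈ {TSO,PSO}

SC:no TSO:yes PSO:yes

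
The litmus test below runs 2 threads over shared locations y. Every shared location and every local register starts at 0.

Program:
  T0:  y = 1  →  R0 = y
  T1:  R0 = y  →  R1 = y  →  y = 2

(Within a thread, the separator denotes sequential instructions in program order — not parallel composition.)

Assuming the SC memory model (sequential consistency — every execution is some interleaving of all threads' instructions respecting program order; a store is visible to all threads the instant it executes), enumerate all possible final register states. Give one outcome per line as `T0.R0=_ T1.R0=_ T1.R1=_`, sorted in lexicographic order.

T0.R0=1 T1.R0=0 T1.R1=0
T0.R0=1 T1.R0=0 T1.R1=1
T0.R0=1 T1.R0=1 T1.R1=1
T0.R0=2 T1.R0=0 T1.R1=0
T0.R0=2 T1.R0=0 T1.R1=1
T0.R0=2 T1.R0=1 T1.R1=1

outcome vector order: (T0.R0,T1.R0,T1.R1)
|SC outcomes| = 6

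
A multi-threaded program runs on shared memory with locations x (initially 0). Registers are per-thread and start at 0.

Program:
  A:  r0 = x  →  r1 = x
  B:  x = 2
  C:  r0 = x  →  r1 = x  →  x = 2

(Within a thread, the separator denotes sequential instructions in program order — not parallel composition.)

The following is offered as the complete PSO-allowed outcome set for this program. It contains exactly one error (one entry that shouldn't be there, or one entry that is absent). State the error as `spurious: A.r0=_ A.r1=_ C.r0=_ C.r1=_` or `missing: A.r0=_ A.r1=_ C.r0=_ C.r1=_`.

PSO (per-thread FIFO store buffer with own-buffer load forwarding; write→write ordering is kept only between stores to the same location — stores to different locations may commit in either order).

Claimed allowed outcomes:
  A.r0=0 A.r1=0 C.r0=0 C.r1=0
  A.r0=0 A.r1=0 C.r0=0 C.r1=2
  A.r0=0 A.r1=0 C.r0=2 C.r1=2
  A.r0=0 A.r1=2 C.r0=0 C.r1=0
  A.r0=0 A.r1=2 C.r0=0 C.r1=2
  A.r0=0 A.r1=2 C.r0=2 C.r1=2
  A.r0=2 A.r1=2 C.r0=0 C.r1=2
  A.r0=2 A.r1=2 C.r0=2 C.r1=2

outcome vector order: (A.r0,A.r1,C.r0,C.r1)
PSO (9): <0 0 0 0>; <0 0 0 2>; <0 0 2 2>; <0 2 0 0>; <0 2 0 2>; <0 2 2 2>; <2 2 0 0>; <2 2 0 2>; <2 2 2 2>
PSO∖claimed = {<2 2 0 0>}

missing: A.r0=2 A.r1=2 C.r0=0 C.r1=0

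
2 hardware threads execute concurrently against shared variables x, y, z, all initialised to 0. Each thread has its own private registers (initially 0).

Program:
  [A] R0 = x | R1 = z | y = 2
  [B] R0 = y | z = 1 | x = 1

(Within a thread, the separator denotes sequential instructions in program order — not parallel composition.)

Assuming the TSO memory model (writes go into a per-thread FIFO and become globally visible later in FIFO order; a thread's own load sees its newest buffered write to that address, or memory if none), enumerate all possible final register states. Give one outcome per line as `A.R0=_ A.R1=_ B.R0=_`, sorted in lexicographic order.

outcome vector order: (A.R0,A.R1,B.R0)
|TSO outcomes| = 4

A.R0=0 A.R1=0 B.R0=0
A.R0=0 A.R1=0 B.R0=2
A.R0=0 A.R1=1 B.R0=0
A.R0=1 A.R1=1 B.R0=0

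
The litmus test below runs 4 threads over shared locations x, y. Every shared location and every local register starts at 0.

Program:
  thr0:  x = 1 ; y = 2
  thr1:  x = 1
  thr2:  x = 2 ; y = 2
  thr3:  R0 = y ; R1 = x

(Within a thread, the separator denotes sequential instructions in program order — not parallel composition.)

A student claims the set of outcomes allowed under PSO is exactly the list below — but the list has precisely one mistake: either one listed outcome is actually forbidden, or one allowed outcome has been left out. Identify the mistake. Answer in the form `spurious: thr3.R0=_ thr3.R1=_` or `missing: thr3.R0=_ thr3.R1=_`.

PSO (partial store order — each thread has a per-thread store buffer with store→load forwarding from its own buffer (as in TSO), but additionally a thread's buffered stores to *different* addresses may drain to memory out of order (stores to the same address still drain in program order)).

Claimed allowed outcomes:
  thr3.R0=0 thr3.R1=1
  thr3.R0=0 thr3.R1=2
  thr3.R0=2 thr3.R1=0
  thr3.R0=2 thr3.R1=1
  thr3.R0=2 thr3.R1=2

missing: thr3.R0=0 thr3.R1=0

outcome vector order: (thr3.R0,thr3.R1)
PSO: 6 outcomes — {0/0 0/1 0/2 2/0 2/1 2/2}
PSO∖claimed = {0/0}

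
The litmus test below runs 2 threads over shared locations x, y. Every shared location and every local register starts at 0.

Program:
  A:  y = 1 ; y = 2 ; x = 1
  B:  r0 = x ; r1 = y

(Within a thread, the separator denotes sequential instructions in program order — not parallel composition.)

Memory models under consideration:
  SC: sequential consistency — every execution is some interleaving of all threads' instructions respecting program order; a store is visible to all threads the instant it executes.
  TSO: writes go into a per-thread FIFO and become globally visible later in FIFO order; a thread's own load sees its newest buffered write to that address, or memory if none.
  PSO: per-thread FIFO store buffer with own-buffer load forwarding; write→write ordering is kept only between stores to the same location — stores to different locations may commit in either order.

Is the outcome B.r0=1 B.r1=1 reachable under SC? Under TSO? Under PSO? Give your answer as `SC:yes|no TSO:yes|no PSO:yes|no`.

SC:no TSO:no PSO:yes

outcome vector order: (B.r0,B.r1)
SC: 4 outcomes — {(0,0) (0,1) (0,2) (1,2)}
TSO: 4 outcomes — {(0,0) (0,1) (0,2) (1,2)}
PSO: 6 outcomes — {(0,0) (0,1) (0,2) (1,0) (1,1) (1,2)}
target (1,1) ∈ {PSO}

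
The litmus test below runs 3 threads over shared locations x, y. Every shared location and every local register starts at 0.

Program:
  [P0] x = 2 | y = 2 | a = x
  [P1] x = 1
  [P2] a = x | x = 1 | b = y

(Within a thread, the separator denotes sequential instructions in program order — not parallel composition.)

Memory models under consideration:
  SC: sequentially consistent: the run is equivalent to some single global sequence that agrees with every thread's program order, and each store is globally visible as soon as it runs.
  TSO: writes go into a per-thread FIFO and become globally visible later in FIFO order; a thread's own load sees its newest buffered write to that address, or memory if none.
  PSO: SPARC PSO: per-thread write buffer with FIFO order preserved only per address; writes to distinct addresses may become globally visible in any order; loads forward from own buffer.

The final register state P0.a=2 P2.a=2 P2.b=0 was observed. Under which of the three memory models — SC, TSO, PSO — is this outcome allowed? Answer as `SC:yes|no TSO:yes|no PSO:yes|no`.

SC:no TSO:yes PSO:yes

outcome vector order: (P0.a,P2.a,P2.b)
under SC → 1/0/0, 1/0/2, 1/1/0, 1/1/2, 1/2/0, 1/2/2, 2/0/0, 2/0/2, 2/1/0, 2/1/2, 2/2/2
under TSO → 1/0/0, 1/0/2, 1/1/0, 1/1/2, 1/2/0, 1/2/2, 2/0/0, 2/0/2, 2/1/0, 2/1/2, 2/2/0, 2/2/2
under PSO → 1/0/0, 1/0/2, 1/1/0, 1/1/2, 1/2/0, 1/2/2, 2/0/0, 2/0/2, 2/1/0, 2/1/2, 2/2/0, 2/2/2
target 2/2/0 ∈ {TSO,PSO}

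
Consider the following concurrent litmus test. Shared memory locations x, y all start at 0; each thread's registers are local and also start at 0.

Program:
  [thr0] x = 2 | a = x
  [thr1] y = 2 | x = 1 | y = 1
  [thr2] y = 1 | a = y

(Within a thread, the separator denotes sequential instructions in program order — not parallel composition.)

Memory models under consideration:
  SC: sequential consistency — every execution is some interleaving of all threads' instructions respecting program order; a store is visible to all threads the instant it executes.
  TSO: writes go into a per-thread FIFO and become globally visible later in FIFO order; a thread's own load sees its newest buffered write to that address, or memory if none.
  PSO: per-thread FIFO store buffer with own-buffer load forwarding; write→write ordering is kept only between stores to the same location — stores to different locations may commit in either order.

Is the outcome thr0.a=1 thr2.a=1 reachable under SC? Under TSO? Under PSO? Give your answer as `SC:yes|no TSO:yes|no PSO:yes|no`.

outcome vector order: (thr0.a,thr2.a)
SC (4): 1/1, 1/2, 2/1, 2/2
TSO (4): 1/1, 1/2, 2/1, 2/2
PSO (4): 1/1, 1/2, 2/1, 2/2
target 1/1 ∈ {SC,TSO,PSO}

SC:yes TSO:yes PSO:yes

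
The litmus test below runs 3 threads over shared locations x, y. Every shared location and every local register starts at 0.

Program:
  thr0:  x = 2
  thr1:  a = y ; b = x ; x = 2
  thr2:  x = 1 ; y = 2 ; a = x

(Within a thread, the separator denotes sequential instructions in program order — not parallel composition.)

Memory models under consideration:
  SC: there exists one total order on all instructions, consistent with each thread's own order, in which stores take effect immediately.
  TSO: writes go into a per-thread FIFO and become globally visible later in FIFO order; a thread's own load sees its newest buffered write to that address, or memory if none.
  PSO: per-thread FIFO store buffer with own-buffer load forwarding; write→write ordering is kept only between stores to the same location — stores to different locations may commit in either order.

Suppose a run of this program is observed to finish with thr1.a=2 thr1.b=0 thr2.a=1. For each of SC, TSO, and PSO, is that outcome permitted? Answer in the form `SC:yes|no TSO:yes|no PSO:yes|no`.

outcome vector order: (thr1.a,thr1.b,thr2.a)
SC: 10 outcomes — {0/0/1 0/0/2 0/1/1 0/1/2 0/2/1 0/2/2 2/1/1 2/1/2 2/2/1 2/2/2}
TSO: 10 outcomes — {0/0/1 0/0/2 0/1/1 0/1/2 0/2/1 0/2/2 2/1/1 2/1/2 2/2/1 2/2/2}
PSO: 12 outcomes — {0/0/1 0/0/2 0/1/1 0/1/2 0/2/1 0/2/2 2/0/1 2/0/2 2/1/1 2/1/2 2/2/1 2/2/2}
target 2/0/1 ∈ {PSO}

SC:no TSO:no PSO:yes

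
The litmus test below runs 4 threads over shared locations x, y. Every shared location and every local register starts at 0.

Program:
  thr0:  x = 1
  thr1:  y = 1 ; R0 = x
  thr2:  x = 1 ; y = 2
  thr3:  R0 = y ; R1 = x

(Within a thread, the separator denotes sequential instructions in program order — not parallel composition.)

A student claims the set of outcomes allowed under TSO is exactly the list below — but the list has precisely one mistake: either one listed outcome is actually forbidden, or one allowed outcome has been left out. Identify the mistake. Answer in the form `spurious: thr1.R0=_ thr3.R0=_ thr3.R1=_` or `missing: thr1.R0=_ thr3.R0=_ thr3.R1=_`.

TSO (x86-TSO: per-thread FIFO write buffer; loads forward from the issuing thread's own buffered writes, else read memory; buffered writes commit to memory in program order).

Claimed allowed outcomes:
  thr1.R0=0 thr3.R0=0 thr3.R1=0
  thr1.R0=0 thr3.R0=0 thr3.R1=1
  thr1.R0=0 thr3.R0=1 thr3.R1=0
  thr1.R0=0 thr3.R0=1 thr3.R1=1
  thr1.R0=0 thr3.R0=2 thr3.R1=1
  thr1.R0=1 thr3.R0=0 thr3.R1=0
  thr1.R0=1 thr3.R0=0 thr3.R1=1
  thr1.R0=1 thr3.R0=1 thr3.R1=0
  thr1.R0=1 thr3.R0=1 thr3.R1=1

outcome vector order: (thr1.R0,thr3.R0,thr3.R1)
[TSO] allowed = {<0 0 0>, <0 0 1>, <0 1 0>, <0 1 1>, <0 2 1>, <1 0 0>, <1 0 1>, <1 1 0>, <1 1 1>, <1 2 1>}
TSO∖claimed = {<1 2 1>}

missing: thr1.R0=1 thr3.R0=2 thr3.R1=1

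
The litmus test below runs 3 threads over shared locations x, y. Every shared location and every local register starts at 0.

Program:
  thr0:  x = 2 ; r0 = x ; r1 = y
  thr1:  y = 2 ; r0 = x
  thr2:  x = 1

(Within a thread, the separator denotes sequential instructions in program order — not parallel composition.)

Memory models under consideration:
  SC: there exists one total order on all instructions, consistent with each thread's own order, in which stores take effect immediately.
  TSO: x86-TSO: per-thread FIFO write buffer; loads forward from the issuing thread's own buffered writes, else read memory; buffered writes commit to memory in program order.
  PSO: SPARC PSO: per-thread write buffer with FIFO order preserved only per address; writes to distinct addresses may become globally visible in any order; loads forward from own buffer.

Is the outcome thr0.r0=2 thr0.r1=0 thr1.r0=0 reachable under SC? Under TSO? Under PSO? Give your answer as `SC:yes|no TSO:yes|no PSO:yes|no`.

outcome vector order: (thr0.r0,thr0.r1,thr1.r0)
SC (9): 1/0/1, 1/2/0, 1/2/1, 1/2/2, 2/0/1, 2/0/2, 2/2/0, 2/2/1, 2/2/2
TSO (12): 1/0/0, 1/0/1, 1/0/2, 1/2/0, 1/2/1, 1/2/2, 2/0/0, 2/0/1, 2/0/2, 2/2/0, 2/2/1, 2/2/2
PSO (12): 1/0/0, 1/0/1, 1/0/2, 1/2/0, 1/2/1, 1/2/2, 2/0/0, 2/0/1, 2/0/2, 2/2/0, 2/2/1, 2/2/2
target 2/0/0 ∈ {TSO,PSO}

SC:no TSO:yes PSO:yes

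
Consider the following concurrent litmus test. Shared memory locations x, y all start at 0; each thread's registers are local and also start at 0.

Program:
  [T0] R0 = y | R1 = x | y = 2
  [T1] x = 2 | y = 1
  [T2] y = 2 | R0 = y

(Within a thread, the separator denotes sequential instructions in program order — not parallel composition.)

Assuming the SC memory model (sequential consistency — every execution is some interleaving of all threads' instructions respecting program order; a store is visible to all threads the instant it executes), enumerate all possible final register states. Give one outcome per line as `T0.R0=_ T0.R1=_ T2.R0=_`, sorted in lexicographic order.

outcome vector order: (T0.R0,T0.R1,T2.R0)
|SC outcomes| = 10

T0.R0=0 T0.R1=0 T2.R0=1
T0.R0=0 T0.R1=0 T2.R0=2
T0.R0=0 T0.R1=2 T2.R0=1
T0.R0=0 T0.R1=2 T2.R0=2
T0.R0=1 T0.R1=2 T2.R0=1
T0.R0=1 T0.R1=2 T2.R0=2
T0.R0=2 T0.R1=0 T2.R0=1
T0.R0=2 T0.R1=0 T2.R0=2
T0.R0=2 T0.R1=2 T2.R0=1
T0.R0=2 T0.R1=2 T2.R0=2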